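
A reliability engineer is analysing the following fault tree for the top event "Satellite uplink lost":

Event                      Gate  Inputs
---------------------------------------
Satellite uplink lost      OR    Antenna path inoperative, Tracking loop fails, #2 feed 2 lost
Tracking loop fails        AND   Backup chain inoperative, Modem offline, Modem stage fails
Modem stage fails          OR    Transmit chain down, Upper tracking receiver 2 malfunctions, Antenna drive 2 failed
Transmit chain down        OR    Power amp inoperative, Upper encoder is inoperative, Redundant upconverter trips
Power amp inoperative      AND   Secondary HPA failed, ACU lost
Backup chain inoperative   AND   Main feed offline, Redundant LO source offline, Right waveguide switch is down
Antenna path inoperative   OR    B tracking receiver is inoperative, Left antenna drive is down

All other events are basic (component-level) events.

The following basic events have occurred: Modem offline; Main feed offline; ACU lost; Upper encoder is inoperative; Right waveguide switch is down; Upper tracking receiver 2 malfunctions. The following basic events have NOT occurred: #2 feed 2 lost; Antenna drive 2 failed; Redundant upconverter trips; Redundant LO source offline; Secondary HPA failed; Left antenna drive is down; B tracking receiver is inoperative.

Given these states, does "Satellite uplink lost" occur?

Antenna path inoperative [OR]: B tracking receiver is inoperative=not, Left antenna drive is down=not → no input occurs → does not occur.
Backup chain inoperative [AND]: Main feed offline=occurs, Redundant LO source offline=not, Right waveguide switch is down=occurs → not all inputs occur → does not occur.
Power amp inoperative [AND]: Secondary HPA failed=not, ACU lost=occurs → not all inputs occur → does not occur.
Transmit chain down [OR]: Power amp inoperative=not, Upper encoder is inoperative=occurs, Redundant upconverter trips=not → at least one input occurs → occurs.
Modem stage fails [OR]: Transmit chain down=occurs, Upper tracking receiver 2 malfunctions=occurs, Antenna drive 2 failed=not → at least one input occurs → occurs.
Tracking loop fails [AND]: Backup chain inoperative=not, Modem offline=occurs, Modem stage fails=occurs → not all inputs occur → does not occur.
Satellite uplink lost [OR]: Antenna path inoperative=not, Tracking loop fails=not, #2 feed 2 lost=not → no input occurs → does not occur.

No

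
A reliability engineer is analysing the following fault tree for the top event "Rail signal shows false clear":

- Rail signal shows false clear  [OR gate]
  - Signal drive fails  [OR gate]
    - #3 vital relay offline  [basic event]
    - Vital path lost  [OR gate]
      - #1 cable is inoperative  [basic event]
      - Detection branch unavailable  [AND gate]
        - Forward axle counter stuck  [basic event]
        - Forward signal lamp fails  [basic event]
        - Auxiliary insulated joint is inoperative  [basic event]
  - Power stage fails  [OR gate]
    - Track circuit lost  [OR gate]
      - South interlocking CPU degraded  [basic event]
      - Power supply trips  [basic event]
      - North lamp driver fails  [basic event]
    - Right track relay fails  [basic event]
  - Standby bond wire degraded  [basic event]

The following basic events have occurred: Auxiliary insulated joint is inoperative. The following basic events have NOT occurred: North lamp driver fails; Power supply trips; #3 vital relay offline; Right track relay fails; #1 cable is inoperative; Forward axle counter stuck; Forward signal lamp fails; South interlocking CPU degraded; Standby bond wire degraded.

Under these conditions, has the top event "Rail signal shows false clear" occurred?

No

Detection branch unavailable [AND]: Forward axle counter stuck=not, Forward signal lamp fails=not, Auxiliary insulated joint is inoperative=occurs → not all inputs occur → does not occur.
Vital path lost [OR]: #1 cable is inoperative=not, Detection branch unavailable=not → no input occurs → does not occur.
Signal drive fails [OR]: #3 vital relay offline=not, Vital path lost=not → no input occurs → does not occur.
Track circuit lost [OR]: South interlocking CPU degraded=not, Power supply trips=not, North lamp driver fails=not → no input occurs → does not occur.
Power stage fails [OR]: Track circuit lost=not, Right track relay fails=not → no input occurs → does not occur.
Rail signal shows false clear [OR]: Signal drive fails=not, Power stage fails=not, Standby bond wire degraded=not → no input occurs → does not occur.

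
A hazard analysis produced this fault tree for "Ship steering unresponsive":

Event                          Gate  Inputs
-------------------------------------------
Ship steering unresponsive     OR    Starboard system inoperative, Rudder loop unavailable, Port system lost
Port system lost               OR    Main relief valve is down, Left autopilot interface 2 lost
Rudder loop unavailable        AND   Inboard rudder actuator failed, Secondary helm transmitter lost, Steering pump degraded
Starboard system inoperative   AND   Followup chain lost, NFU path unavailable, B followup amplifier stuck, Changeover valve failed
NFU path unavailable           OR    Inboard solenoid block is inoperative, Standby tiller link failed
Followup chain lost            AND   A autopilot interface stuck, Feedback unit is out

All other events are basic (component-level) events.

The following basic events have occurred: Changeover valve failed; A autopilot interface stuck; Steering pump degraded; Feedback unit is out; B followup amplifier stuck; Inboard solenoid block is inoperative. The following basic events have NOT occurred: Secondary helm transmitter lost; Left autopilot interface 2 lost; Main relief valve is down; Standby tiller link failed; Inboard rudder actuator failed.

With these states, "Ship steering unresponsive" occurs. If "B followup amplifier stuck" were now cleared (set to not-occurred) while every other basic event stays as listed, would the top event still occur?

Counterfactual: set "B followup amplifier stuck" to not occurred.
Followup chain lost [AND]: A autopilot interface stuck=occurs, Feedback unit is out=occurs → all inputs occur → occurs.
NFU path unavailable [OR]: Inboard solenoid block is inoperative=occurs, Standby tiller link failed=not → at least one input occurs → occurs.
Starboard system inoperative [AND]: Followup chain lost=occurs, NFU path unavailable=occurs, B followup amplifier stuck=not, Changeover valve failed=occurs → not all inputs occur → does not occur.
Rudder loop unavailable [AND]: Inboard rudder actuator failed=not, Secondary helm transmitter lost=not, Steering pump degraded=occurs → not all inputs occur → does not occur.
Port system lost [OR]: Main relief valve is down=not, Left autopilot interface 2 lost=not → no input occurs → does not occur.
Ship steering unresponsive [OR]: Starboard system inoperative=not, Rudder loop unavailable=not, Port system lost=not → no input occurs → does not occur.

No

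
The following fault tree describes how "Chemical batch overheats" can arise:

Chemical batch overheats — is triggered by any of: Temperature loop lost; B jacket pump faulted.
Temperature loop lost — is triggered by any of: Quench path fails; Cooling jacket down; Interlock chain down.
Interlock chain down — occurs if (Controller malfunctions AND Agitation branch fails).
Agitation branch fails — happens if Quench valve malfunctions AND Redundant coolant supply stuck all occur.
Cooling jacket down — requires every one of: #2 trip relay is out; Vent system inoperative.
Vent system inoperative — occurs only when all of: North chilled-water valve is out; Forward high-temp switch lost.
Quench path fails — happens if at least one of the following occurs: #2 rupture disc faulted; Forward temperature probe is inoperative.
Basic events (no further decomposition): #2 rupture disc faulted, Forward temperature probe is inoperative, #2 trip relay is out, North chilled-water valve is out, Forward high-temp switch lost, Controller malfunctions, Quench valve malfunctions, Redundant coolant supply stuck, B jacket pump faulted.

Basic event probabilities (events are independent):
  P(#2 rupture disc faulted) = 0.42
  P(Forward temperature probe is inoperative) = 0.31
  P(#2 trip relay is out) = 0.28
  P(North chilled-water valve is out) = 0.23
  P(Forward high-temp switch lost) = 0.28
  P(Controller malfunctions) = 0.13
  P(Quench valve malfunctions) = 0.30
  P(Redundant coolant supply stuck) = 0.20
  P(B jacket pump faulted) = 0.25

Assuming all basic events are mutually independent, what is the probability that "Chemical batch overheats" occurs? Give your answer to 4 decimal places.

P(Quench path fails) [OR] = 1 − (1−0.42) × (1−0.31) = 0.599800
P(Vent system inoperative) [AND] = 0.23 × 0.28 = 0.064400
P(Cooling jacket down) [AND] = 0.28 × 0.064400 = 0.018032
P(Agitation branch fails) [AND] = 0.30 × 0.20 = 0.060000
P(Interlock chain down) [AND] = 0.13 × 0.060000 = 0.007800
P(Temperature loop lost) [OR] = 1 − (1−0.599800) × (1−0.018032) × (1−0.007800) = 0.610082
P(Chemical batch overheats) [OR] = 1 − (1−0.610082) × (1−0.25) = 0.707562
Rounded to 4 decimal places: P(Chemical batch overheats) ≈ 0.7076.

0.7076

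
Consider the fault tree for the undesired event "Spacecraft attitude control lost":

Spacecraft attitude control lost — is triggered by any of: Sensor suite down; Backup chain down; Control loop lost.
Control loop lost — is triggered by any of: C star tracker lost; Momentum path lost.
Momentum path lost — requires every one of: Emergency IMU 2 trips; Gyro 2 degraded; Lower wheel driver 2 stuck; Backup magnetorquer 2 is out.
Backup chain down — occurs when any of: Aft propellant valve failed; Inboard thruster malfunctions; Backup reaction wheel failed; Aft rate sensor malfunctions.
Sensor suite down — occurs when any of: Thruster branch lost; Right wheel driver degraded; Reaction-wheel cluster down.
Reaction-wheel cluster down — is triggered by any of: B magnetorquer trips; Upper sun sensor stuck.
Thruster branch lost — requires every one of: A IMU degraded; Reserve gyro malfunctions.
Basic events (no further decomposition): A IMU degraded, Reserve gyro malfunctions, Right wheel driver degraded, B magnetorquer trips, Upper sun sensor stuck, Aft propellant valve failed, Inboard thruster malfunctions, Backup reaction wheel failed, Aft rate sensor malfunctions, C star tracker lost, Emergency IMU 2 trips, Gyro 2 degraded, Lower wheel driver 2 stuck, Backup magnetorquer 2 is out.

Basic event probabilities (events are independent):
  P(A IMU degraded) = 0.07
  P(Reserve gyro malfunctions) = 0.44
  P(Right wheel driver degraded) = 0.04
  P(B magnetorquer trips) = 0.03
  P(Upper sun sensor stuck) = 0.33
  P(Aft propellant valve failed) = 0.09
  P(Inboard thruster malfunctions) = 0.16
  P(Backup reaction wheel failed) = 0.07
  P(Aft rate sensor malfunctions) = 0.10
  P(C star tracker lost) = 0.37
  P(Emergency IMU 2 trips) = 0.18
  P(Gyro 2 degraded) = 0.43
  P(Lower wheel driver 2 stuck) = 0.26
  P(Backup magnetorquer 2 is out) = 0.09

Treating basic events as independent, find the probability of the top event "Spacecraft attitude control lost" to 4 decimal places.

0.7567

P(Thruster branch lost) [AND] = 0.07 × 0.44 = 0.030800
P(Reaction-wheel cluster down) [OR] = 1 − (1−0.03) × (1−0.33) = 0.350100
P(Sensor suite down) [OR] = 1 − (1−0.030800) × (1−0.04) × (1−0.350100) = 0.395312
P(Backup chain down) [OR] = 1 − (1−0.09) × (1−0.16) × (1−0.07) × (1−0.10) = 0.360197
P(Momentum path lost) [AND] = 0.18 × 0.43 × 0.26 × 0.09 = 0.001811
P(Control loop lost) [OR] = 1 − (1−0.37) × (1−0.001811) = 0.371141
P(Spacecraft attitude control lost) [OR] = 1 − (1−0.395312) × (1−0.360197) × (1−0.371141) = 0.756706
Rounded to 4 decimal places: P(Spacecraft attitude control lost) ≈ 0.7567.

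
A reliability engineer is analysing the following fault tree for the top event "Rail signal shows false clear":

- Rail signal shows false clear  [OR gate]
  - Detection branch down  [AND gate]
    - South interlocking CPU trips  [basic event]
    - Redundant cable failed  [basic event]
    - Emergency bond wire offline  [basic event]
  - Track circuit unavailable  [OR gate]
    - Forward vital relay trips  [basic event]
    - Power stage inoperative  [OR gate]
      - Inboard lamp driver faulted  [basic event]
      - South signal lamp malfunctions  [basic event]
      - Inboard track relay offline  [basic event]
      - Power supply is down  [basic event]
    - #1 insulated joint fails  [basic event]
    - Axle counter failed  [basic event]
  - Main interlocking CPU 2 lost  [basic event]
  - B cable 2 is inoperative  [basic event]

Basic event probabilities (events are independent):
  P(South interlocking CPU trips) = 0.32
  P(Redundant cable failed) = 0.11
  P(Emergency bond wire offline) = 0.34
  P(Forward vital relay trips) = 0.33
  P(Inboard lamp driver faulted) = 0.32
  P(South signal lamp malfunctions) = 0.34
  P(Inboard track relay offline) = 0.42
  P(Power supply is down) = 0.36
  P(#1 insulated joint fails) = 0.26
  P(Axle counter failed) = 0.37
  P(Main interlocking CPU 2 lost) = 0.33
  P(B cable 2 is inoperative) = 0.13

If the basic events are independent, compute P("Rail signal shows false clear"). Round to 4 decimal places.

P(Detection branch down) [AND] = 0.32 × 0.11 × 0.34 = 0.011968
P(Power stage inoperative) [OR] = 1 − (1−0.32) × (1−0.34) × (1−0.42) × (1−0.36) = 0.833405
P(Track circuit unavailable) [OR] = 1 − (1−0.33) × (1−0.833405) × (1−0.26) × (1−0.37) = 0.947963
P(Rail signal shows false clear) [OR] = 1 − (1−0.011968) × (1−0.947963) × (1−0.33) × (1−0.13) = 0.970031
Rounded to 4 decimal places: P(Rail signal shows false clear) ≈ 0.9700.

0.9700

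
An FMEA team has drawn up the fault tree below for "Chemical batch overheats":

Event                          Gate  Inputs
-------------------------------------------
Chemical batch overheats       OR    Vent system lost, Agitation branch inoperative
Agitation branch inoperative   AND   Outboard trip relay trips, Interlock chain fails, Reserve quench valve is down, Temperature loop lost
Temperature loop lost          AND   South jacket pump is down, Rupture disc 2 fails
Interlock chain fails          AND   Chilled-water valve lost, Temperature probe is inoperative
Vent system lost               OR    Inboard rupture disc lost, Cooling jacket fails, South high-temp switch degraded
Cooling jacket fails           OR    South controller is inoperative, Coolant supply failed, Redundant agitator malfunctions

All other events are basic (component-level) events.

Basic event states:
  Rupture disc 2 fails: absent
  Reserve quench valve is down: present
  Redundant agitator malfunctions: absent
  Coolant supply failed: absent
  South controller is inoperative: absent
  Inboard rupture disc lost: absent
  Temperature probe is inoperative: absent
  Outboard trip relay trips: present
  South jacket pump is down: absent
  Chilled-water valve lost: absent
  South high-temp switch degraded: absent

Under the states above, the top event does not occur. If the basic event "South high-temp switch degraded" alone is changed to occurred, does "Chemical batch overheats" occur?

Counterfactual: set "South high-temp switch degraded" to occurred.
Cooling jacket fails [OR]: South controller is inoperative=not, Coolant supply failed=not, Redundant agitator malfunctions=not → no input occurs → does not occur.
Vent system lost [OR]: Inboard rupture disc lost=not, Cooling jacket fails=not, South high-temp switch degraded=occurs → at least one input occurs → occurs.
Interlock chain fails [AND]: Chilled-water valve lost=not, Temperature probe is inoperative=not → not all inputs occur → does not occur.
Temperature loop lost [AND]: South jacket pump is down=not, Rupture disc 2 fails=not → not all inputs occur → does not occur.
Agitation branch inoperative [AND]: Outboard trip relay trips=occurs, Interlock chain fails=not, Reserve quench valve is down=occurs, Temperature loop lost=not → not all inputs occur → does not occur.
Chemical batch overheats [OR]: Vent system lost=occurs, Agitation branch inoperative=not → at least one input occurs → occurs.

Yes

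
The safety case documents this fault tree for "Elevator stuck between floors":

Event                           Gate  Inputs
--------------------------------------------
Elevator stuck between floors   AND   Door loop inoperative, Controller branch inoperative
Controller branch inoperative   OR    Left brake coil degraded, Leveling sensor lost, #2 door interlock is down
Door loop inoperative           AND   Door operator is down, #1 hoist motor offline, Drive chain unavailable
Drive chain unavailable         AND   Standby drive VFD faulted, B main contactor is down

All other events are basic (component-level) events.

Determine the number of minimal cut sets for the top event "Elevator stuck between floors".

Drive chain unavailable [AND]: one cut set from each child combined → 1 × 1 = 1 cut set(s).
Door loop inoperative [AND]: one cut set from each child combined → 1 × 1 × 1 = 1 cut set(s).
Controller branch inoperative [OR]: union of children's cut sets → 3 cut set(s).
Elevator stuck between floors [AND]: one cut set from each child combined → 1 × 3 = 3 cut set(s).
Minimal cut sets: {#1 hoist motor offline, B main contactor is down, Door operator is down, Left brake coil degraded, Standby drive VFD faulted}; {#1 hoist motor offline, B main contactor is down, Door operator is down, Leveling sensor lost, Standby drive VFD faulted}; {#1 hoist motor offline, #2 door interlock is down, B main contactor is down, Door operator is down, Standby drive VFD faulted}.

3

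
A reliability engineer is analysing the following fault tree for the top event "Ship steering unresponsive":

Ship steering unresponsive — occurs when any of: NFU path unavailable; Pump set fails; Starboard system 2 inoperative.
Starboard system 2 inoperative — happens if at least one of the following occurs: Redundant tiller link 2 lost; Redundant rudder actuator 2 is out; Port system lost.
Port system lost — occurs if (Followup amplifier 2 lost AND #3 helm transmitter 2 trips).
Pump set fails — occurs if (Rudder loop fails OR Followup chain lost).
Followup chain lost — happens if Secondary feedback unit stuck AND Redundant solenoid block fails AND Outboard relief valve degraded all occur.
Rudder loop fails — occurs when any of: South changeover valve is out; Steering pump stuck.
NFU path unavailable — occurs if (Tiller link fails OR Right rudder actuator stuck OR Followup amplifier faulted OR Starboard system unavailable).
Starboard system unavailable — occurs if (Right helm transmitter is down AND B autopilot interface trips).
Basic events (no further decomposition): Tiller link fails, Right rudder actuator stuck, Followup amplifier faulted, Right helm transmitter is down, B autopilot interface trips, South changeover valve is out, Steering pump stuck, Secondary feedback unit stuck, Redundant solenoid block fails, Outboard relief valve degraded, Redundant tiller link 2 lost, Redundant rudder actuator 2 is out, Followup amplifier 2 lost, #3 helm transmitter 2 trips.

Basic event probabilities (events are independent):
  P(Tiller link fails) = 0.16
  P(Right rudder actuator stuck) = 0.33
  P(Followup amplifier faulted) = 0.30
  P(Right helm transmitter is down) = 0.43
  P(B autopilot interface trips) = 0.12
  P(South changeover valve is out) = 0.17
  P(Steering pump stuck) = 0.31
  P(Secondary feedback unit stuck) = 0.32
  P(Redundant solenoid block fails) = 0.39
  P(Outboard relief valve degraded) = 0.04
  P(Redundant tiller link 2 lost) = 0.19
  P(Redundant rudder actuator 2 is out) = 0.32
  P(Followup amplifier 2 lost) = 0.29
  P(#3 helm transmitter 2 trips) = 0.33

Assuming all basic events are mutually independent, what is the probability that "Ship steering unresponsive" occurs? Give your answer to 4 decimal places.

0.8940

P(Starboard system unavailable) [AND] = 0.43 × 0.12 = 0.051600
P(NFU path unavailable) [OR] = 1 − (1−0.16) × (1−0.33) × (1−0.30) × (1−0.051600) = 0.626368
P(Rudder loop fails) [OR] = 1 − (1−0.17) × (1−0.31) = 0.427300
P(Followup chain lost) [AND] = 0.32 × 0.39 × 0.04 = 0.004992
P(Pump set fails) [OR] = 1 − (1−0.427300) × (1−0.004992) = 0.430159
P(Port system lost) [AND] = 0.29 × 0.33 = 0.095700
P(Starboard system 2 inoperative) [OR] = 1 − (1−0.19) × (1−0.32) × (1−0.095700) = 0.501912
P(Ship steering unresponsive) [OR] = 1 − (1−0.626368) × (1−0.430159) × (1−0.501912) = 0.893952
Rounded to 4 decimal places: P(Ship steering unresponsive) ≈ 0.8940.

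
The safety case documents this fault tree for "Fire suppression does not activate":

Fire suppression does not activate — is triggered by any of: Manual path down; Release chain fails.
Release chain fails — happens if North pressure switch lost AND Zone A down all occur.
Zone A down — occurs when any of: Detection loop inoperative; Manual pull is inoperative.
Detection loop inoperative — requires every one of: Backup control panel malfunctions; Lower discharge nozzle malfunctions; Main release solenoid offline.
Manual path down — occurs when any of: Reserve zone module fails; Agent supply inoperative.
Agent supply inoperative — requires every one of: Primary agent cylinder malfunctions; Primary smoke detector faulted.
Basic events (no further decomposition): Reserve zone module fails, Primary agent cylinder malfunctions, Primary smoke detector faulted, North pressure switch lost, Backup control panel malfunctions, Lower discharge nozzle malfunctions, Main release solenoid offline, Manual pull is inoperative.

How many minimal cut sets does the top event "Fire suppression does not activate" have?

4

Agent supply inoperative [AND]: one cut set from each child combined → 1 × 1 = 1 cut set(s).
Manual path down [OR]: union of children's cut sets → 2 cut set(s).
Detection loop inoperative [AND]: one cut set from each child combined → 1 × 1 × 1 = 1 cut set(s).
Zone A down [OR]: union of children's cut sets → 2 cut set(s).
Release chain fails [AND]: one cut set from each child combined → 1 × 2 = 2 cut set(s).
Fire suppression does not activate [OR]: union of children's cut sets → 4 cut set(s).
Minimal cut sets: {Reserve zone module fails}; {Primary agent cylinder malfunctions, Primary smoke detector faulted}; {Backup control panel malfunctions, Lower discharge nozzle malfunctions, Main release solenoid offline, North pressure switch lost}; {Manual pull is inoperative, North pressure switch lost}.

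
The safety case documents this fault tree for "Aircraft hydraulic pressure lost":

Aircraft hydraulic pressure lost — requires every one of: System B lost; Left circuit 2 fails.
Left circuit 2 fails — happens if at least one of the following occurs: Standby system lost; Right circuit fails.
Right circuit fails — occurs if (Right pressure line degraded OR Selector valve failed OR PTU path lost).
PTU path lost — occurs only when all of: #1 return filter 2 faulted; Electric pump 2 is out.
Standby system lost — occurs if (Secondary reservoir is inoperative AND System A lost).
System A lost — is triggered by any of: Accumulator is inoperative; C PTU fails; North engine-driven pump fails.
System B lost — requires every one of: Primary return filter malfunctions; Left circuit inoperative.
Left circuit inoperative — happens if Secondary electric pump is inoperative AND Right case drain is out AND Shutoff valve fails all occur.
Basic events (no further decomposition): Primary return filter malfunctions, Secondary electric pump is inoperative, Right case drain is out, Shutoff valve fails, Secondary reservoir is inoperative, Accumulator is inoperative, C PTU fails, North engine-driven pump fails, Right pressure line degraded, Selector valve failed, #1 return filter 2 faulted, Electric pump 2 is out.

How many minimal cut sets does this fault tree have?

Left circuit inoperative [AND]: one cut set from each child combined → 1 × 1 × 1 = 1 cut set(s).
System B lost [AND]: one cut set from each child combined → 1 × 1 = 1 cut set(s).
System A lost [OR]: union of children's cut sets → 3 cut set(s).
Standby system lost [AND]: one cut set from each child combined → 1 × 3 = 3 cut set(s).
PTU path lost [AND]: one cut set from each child combined → 1 × 1 = 1 cut set(s).
Right circuit fails [OR]: union of children's cut sets → 3 cut set(s).
Left circuit 2 fails [OR]: union of children's cut sets → 6 cut set(s).
Aircraft hydraulic pressure lost [AND]: one cut set from each child combined → 1 × 6 = 6 cut set(s).
Minimal cut sets: {Accumulator is inoperative, Primary return filter malfunctions, Right case drain is out, Secondary electric pump is inoperative, Secondary reservoir is inoperative, Shutoff valve fails}; {C PTU fails, Primary return filter malfunctions, Right case drain is out, Secondary electric pump is inoperative, Secondary reservoir is inoperative, Shutoff valve fails}; {North engine-driven pump fails, Primary return filter malfunctions, Right case drain is out, Secondary electric pump is inoperative, Secondary reservoir is inoperative, Shutoff valve fails}; {Primary return filter malfunctions, Right case drain is out, Right pressure line degraded, Secondary electric pump is inoperative, Shutoff valve fails}; {Primary return filter malfunctions, Right case drain is out, Secondary electric pump is inoperative, Selector valve failed, Shutoff valve fails}; {#1 return filter 2 faulted, Electric pump 2 is out, Primary return filter malfunctions, Right case drain is out, Secondary electric pump is inoperative, Shutoff valve fails}.

6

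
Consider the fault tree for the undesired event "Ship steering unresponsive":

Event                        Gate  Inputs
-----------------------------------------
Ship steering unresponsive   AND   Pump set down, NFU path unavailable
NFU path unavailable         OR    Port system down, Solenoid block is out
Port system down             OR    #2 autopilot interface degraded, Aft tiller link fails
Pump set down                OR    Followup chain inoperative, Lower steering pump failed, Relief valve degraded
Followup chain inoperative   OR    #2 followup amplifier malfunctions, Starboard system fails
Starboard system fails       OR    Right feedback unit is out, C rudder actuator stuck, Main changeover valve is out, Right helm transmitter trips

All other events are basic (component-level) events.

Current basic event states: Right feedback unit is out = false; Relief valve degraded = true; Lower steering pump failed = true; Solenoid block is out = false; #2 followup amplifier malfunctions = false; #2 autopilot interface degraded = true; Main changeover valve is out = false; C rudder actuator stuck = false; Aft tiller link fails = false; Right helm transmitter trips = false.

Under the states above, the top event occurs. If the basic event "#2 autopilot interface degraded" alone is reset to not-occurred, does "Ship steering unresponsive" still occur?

No

Counterfactual: set "#2 autopilot interface degraded" to not occurred.
Starboard system fails [OR]: Right feedback unit is out=not, C rudder actuator stuck=not, Main changeover valve is out=not, Right helm transmitter trips=not → no input occurs → does not occur.
Followup chain inoperative [OR]: #2 followup amplifier malfunctions=not, Starboard system fails=not → no input occurs → does not occur.
Pump set down [OR]: Followup chain inoperative=not, Lower steering pump failed=occurs, Relief valve degraded=occurs → at least one input occurs → occurs.
Port system down [OR]: #2 autopilot interface degraded=not, Aft tiller link fails=not → no input occurs → does not occur.
NFU path unavailable [OR]: Port system down=not, Solenoid block is out=not → no input occurs → does not occur.
Ship steering unresponsive [AND]: Pump set down=occurs, NFU path unavailable=not → not all inputs occur → does not occur.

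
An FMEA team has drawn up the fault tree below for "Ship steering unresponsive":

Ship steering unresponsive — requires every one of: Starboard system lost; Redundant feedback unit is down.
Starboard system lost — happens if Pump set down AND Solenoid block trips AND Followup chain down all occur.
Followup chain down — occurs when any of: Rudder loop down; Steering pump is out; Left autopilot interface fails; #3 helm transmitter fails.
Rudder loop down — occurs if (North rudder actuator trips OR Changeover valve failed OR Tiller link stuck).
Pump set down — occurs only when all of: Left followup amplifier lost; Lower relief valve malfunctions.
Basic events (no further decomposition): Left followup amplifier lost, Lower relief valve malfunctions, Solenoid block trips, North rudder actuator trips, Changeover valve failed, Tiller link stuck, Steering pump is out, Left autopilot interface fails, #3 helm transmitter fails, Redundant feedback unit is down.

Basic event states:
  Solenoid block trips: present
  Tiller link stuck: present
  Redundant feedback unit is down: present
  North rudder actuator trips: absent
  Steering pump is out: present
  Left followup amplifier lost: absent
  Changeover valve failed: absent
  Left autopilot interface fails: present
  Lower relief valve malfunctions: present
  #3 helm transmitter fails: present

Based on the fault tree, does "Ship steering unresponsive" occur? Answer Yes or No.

Pump set down [AND]: Left followup amplifier lost=not, Lower relief valve malfunctions=occurs → not all inputs occur → does not occur.
Rudder loop down [OR]: North rudder actuator trips=not, Changeover valve failed=not, Tiller link stuck=occurs → at least one input occurs → occurs.
Followup chain down [OR]: Rudder loop down=occurs, Steering pump is out=occurs, Left autopilot interface fails=occurs, #3 helm transmitter fails=occurs → at least one input occurs → occurs.
Starboard system lost [AND]: Pump set down=not, Solenoid block trips=occurs, Followup chain down=occurs → not all inputs occur → does not occur.
Ship steering unresponsive [AND]: Starboard system lost=not, Redundant feedback unit is down=occurs → not all inputs occur → does not occur.

No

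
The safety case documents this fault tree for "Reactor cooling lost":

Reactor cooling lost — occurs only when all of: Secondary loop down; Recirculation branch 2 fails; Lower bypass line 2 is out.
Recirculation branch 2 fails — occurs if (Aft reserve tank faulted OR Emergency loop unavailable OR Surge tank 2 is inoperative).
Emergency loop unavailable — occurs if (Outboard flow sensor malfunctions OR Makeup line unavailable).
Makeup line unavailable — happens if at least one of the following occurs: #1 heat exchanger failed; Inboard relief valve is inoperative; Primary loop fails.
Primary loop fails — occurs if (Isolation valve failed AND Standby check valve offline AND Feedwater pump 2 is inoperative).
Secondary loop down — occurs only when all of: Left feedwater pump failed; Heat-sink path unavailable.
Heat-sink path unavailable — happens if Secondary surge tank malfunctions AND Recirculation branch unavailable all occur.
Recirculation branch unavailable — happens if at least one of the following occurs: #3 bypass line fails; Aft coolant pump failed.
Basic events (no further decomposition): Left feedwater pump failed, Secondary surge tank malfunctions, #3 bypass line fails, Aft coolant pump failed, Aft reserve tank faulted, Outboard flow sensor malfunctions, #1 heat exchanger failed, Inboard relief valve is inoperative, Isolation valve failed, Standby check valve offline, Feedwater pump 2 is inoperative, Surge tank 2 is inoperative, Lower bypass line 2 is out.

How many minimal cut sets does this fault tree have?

12

Recirculation branch unavailable [OR]: union of children's cut sets → 2 cut set(s).
Heat-sink path unavailable [AND]: one cut set from each child combined → 1 × 2 = 2 cut set(s).
Secondary loop down [AND]: one cut set from each child combined → 1 × 2 = 2 cut set(s).
Primary loop fails [AND]: one cut set from each child combined → 1 × 1 × 1 = 1 cut set(s).
Makeup line unavailable [OR]: union of children's cut sets → 3 cut set(s).
Emergency loop unavailable [OR]: union of children's cut sets → 4 cut set(s).
Recirculation branch 2 fails [OR]: union of children's cut sets → 6 cut set(s).
Reactor cooling lost [AND]: one cut set from each child combined → 2 × 6 × 1 = 12 cut set(s).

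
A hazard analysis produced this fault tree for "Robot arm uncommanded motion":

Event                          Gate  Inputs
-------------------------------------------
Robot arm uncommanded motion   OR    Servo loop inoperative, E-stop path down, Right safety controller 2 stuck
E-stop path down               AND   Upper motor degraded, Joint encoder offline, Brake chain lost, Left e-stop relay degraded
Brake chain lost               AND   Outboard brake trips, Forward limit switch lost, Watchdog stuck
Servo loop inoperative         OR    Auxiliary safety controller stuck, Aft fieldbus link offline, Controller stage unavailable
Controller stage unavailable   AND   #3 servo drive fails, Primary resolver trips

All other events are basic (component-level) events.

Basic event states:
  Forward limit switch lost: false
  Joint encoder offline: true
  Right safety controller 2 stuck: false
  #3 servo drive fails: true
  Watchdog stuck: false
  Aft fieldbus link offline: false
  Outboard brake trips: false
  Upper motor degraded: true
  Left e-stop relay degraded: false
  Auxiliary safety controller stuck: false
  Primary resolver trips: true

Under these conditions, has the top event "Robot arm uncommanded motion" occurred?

Controller stage unavailable [AND]: #3 servo drive fails=occurs, Primary resolver trips=occurs → all inputs occur → occurs.
Servo loop inoperative [OR]: Auxiliary safety controller stuck=not, Aft fieldbus link offline=not, Controller stage unavailable=occurs → at least one input occurs → occurs.
Brake chain lost [AND]: Outboard brake trips=not, Forward limit switch lost=not, Watchdog stuck=not → not all inputs occur → does not occur.
E-stop path down [AND]: Upper motor degraded=occurs, Joint encoder offline=occurs, Brake chain lost=not, Left e-stop relay degraded=not → not all inputs occur → does not occur.
Robot arm uncommanded motion [OR]: Servo loop inoperative=occurs, E-stop path down=not, Right safety controller 2 stuck=not → at least one input occurs → occurs.

Yes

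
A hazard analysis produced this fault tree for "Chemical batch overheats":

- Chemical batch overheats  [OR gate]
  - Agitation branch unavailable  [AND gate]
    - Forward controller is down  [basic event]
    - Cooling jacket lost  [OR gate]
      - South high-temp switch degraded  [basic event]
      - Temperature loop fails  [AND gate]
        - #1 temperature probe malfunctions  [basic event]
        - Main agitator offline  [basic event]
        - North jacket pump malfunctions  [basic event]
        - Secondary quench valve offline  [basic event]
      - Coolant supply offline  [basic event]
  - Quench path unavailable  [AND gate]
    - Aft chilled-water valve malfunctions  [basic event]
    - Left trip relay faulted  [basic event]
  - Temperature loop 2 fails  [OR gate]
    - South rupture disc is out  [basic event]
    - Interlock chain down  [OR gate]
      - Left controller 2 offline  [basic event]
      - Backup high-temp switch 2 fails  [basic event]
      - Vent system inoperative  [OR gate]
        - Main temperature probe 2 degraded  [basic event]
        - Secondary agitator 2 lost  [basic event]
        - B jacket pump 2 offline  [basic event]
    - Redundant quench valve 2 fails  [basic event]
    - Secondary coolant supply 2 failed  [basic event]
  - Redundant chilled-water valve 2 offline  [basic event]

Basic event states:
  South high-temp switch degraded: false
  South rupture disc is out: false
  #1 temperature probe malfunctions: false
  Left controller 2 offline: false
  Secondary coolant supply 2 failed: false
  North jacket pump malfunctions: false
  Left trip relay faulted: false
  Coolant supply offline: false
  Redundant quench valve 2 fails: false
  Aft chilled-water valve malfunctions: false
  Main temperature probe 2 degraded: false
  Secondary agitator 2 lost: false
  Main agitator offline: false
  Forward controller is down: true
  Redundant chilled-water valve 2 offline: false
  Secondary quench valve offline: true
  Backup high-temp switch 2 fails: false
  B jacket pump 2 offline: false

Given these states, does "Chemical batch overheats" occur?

No

Temperature loop fails [AND]: #1 temperature probe malfunctions=not, Main agitator offline=not, North jacket pump malfunctions=not, Secondary quench valve offline=occurs → not all inputs occur → does not occur.
Cooling jacket lost [OR]: South high-temp switch degraded=not, Temperature loop fails=not, Coolant supply offline=not → no input occurs → does not occur.
Agitation branch unavailable [AND]: Forward controller is down=occurs, Cooling jacket lost=not → not all inputs occur → does not occur.
Quench path unavailable [AND]: Aft chilled-water valve malfunctions=not, Left trip relay faulted=not → not all inputs occur → does not occur.
Vent system inoperative [OR]: Main temperature probe 2 degraded=not, Secondary agitator 2 lost=not, B jacket pump 2 offline=not → no input occurs → does not occur.
Interlock chain down [OR]: Left controller 2 offline=not, Backup high-temp switch 2 fails=not, Vent system inoperative=not → no input occurs → does not occur.
Temperature loop 2 fails [OR]: South rupture disc is out=not, Interlock chain down=not, Redundant quench valve 2 fails=not, Secondary coolant supply 2 failed=not → no input occurs → does not occur.
Chemical batch overheats [OR]: Agitation branch unavailable=not, Quench path unavailable=not, Temperature loop 2 fails=not, Redundant chilled-water valve 2 offline=not → no input occurs → does not occur.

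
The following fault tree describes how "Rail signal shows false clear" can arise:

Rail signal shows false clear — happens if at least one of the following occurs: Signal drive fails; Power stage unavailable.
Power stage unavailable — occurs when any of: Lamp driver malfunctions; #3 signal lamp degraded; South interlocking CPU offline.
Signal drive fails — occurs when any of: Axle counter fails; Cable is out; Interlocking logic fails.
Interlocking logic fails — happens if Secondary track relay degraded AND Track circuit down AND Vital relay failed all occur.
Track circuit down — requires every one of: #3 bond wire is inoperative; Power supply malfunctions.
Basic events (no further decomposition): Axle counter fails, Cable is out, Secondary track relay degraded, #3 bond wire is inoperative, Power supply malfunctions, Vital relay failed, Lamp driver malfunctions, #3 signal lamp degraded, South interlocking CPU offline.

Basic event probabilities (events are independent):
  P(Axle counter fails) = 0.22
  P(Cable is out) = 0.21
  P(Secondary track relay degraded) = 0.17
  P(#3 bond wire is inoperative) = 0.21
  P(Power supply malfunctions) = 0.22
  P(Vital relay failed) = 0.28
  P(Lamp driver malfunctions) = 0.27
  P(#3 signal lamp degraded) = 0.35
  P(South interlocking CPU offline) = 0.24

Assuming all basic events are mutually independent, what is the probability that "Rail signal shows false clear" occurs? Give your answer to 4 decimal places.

0.7783

P(Track circuit down) [AND] = 0.21 × 0.22 = 0.046200
P(Interlocking logic fails) [AND] = 0.17 × 0.046200 × 0.28 = 0.002199
P(Signal drive fails) [OR] = 1 − (1−0.22) × (1−0.21) × (1−0.002199) = 0.385155
P(Power stage unavailable) [OR] = 1 − (1−0.27) × (1−0.35) × (1−0.24) = 0.639380
P(Rail signal shows false clear) [OR] = 1 − (1−0.385155) × (1−0.639380) = 0.778275
Rounded to 4 decimal places: P(Rail signal shows false clear) ≈ 0.7783.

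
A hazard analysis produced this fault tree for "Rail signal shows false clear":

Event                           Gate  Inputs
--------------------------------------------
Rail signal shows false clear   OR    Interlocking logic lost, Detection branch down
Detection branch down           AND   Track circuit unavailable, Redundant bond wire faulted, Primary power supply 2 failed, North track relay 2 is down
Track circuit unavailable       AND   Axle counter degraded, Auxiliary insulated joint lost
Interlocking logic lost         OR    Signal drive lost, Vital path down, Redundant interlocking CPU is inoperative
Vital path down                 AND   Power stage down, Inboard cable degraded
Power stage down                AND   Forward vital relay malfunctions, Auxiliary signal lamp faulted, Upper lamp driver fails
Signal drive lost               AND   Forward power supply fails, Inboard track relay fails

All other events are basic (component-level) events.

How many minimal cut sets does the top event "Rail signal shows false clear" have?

4

Signal drive lost [AND]: one cut set from each child combined → 1 × 1 = 1 cut set(s).
Power stage down [AND]: one cut set from each child combined → 1 × 1 × 1 = 1 cut set(s).
Vital path down [AND]: one cut set from each child combined → 1 × 1 = 1 cut set(s).
Interlocking logic lost [OR]: union of children's cut sets → 3 cut set(s).
Track circuit unavailable [AND]: one cut set from each child combined → 1 × 1 = 1 cut set(s).
Detection branch down [AND]: one cut set from each child combined → 1 × 1 × 1 × 1 = 1 cut set(s).
Rail signal shows false clear [OR]: union of children's cut sets → 4 cut set(s).
Minimal cut sets: {Forward power supply fails, Inboard track relay fails}; {Auxiliary signal lamp faulted, Forward vital relay malfunctions, Inboard cable degraded, Upper lamp driver fails}; {Redundant interlocking CPU is inoperative}; {Auxiliary insulated joint lost, Axle counter degraded, North track relay 2 is down, Primary power supply 2 failed, Redundant bond wire faulted}.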